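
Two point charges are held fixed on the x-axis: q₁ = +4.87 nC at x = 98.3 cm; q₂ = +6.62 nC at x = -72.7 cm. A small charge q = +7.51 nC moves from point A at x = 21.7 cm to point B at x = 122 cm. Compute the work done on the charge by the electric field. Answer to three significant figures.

-7.14×10⁻⁷ J

The work done by the electric force is W_field = −ΔU = −q(V_B − V_A) = q(V_A − V_B).
At A: distances to the source charges are 0.766 m, 0.944 m; V_A = Σ kqᵢ/rᵢ = 120 V.
At B: distances to the source charges are 0.237 m, 1.95 m; V_B = Σ kqᵢ/rᵢ = 215 V.
ΔV = V_B − V_A = 95.1 V.
W_field = −qΔV = −(7.51×10⁻⁹ C)(95.1 V) = -7.14×10⁻⁷ J.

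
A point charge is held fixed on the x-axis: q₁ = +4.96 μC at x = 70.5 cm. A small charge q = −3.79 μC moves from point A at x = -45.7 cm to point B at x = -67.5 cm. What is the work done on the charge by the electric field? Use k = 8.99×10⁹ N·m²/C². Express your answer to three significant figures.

The work done by the electric force is W_field = −ΔU = −q(V_B − V_A) = q(V_A − V_B).
At A: distance to the source charge is 1.16 m; V_A = kq₁/r = 3.84×10⁴ V.
At B: distance to the source charge is 1.38 m; V_B = kq₁/r = 3.23×10⁴ V.
ΔV = V_B − V_A = -6060 V.
W_field = −qΔV = −(-3.79×10⁻⁶ C)(-6060 V) = -0.0230 J.

-0.0230 J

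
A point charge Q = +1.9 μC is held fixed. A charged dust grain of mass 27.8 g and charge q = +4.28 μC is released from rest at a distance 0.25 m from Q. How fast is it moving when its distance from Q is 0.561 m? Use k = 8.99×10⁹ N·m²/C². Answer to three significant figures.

3.42 m/s

Only the electrostatic force acts, so mechanical energy is conserved: ½mv² = U₁ − U₂ = kQq(1/r₁ − 1/r₂).
U₁ − U₂ = (8.99×10⁹ N·m²/C²)(1.90×10⁻⁶ C)(4.28×10⁻⁶ C)(1/0.250 − 1/0.561) = 0.162 J.
v = √(2·0.162/0.0278) = 3.42 m/s.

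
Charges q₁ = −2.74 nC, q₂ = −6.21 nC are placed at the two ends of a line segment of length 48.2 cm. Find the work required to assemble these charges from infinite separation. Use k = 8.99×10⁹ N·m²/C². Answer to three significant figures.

3.17×10⁻⁷ J

The assembly work is the sum of pairwise potential energies, U = Σ_{i<j} kqᵢqⱼ/rᵢⱼ.
The separation is r = 0.482 m.
U = (3.17×10⁻⁷) = 3.17×10⁻⁷ J.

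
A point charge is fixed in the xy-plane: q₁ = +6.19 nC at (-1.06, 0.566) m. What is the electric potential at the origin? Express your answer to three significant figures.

46.3 V

Electric potential is a scalar, so the contributions from each charge add algebraically: V = Σ kqᵢ/rᵢ.
Distances from the field point to each charge: r₁ = 1.20 m.
V = k[(6.19×10⁻⁹)/(1.20)] = 46.3 V.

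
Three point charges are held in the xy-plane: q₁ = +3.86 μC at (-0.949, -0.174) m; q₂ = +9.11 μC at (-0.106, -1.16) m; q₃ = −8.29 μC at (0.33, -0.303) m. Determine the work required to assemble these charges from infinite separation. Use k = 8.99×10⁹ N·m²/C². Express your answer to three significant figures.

-0.686 J

The work to assemble the configuration equals its total potential energy, U = Σ kqᵢqⱼ/rᵢⱼ over all pairs.
Pair separations: r₁₂ = 1.30 m, r₁₃ = 1.29 m, r₂₃ = 0.962 m.
U = (0.244) + (-0.224) + (-0.706) = -0.686 J.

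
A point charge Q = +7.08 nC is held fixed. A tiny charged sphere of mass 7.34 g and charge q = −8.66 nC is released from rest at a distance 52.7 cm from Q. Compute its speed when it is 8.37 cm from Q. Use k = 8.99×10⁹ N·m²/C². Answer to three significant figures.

Only the electrostatic force acts, so mechanical energy is conserved: ½mv² = U₁ − U₂ = kQq(1/r₁ − 1/r₂).
U₁ − U₂ = (8.99×10⁹ N·m²/C²)(7.08×10⁻⁹ C)(-8.66×10⁻⁹ C)(1/0.527 − 1/0.0837) = 5.54×10⁻⁶ J.
v = √(2·5.54×10⁻⁶/7.34×10⁻³) = 0.0389 m/s.

0.0389 m/s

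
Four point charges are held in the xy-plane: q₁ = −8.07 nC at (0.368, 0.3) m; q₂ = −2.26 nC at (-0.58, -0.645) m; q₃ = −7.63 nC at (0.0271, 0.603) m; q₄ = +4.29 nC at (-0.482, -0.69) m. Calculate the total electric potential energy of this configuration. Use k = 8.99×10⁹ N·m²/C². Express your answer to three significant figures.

1.89×10⁻⁷ J

The assembly work is the sum of pairwise potential energies, U = Σ_{i<j} kqᵢqⱼ/rᵢⱼ.
Pair separations: r₁₂ = 1.34 m, r₁₃ = 0.456 m, r₁₄ = 1.30 m, r₂₃ = 1.39 m, r₂₄ = 0.108 m, r₃₄ = 1.39 m.
Summing all 6 pair terms gives U = 1.89×10⁻⁷ J.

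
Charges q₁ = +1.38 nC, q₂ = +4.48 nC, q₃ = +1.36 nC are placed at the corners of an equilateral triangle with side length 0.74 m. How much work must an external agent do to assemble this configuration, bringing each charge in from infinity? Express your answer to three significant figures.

1.72×10⁻⁷ J

The assembly work is the sum of pairwise potential energies, U = Σ_{i<j} kqᵢqⱼ/rᵢⱼ.
All three pair separations equal the side length, 0.740 m.
U = (7.51×10⁻⁸) + (2.28×10⁻⁸) + (7.40×10⁻⁸) = 1.72×10⁻⁷ J.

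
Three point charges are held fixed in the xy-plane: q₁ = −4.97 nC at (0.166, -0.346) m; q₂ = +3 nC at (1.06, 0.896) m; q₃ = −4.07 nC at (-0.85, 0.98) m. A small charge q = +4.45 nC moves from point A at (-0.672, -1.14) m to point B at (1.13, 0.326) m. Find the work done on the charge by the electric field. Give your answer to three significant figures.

The work done by the electric force is W_field = −ΔU = −q(V_B − V_A) = q(V_A − V_B).
At A: distances to the source charges are 1.15 m, 2.67 m, 2.13 m; V_A = Σ kqᵢ/rᵢ = -45.8 V.
At B: distances to the source charges are 1.18 m, 0.574 m, 2.09 m; V_B = Σ kqᵢ/rᵢ = -8.61 V.
ΔV = V_B − V_A = 37.2 V.
W_field = −qΔV = −(4.45×10⁻⁹ C)(37.2 V) = -1.66×10⁻⁷ J.

-1.66×10⁻⁷ J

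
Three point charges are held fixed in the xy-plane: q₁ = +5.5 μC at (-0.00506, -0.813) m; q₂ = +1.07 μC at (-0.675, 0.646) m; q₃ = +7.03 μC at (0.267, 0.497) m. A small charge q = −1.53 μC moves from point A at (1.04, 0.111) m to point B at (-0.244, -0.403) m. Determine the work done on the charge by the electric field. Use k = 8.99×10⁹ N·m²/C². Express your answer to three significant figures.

The work done by the electric force is W_field = −ΔU = −q(V_B − V_A) = q(V_A − V_B).
At A: distances to the source charges are 1.39 m, 1.80 m, 0.864 m; V_A = Σ kqᵢ/rᵢ = 1.14×10⁵ V.
At B: distances to the source charges are 0.475 m, 1.13 m, 1.03 m; V_B = Σ kqᵢ/rᵢ = 1.74×10⁵ V.
ΔV = V_B − V_A = 5.98×10⁴ V.
W_field = −qΔV = −(-1.53×10⁻⁶ C)(5.98×10⁴ V) = 0.0915 J.

0.0915 J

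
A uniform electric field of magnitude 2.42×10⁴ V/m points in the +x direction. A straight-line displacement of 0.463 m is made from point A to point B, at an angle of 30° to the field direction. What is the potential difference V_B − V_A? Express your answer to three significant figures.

Only the component of displacement along E changes the potential: ΔV = −E·d·cosθ.
ΔV = −(2.42×10⁴ V/m)(0.463 m)cos30° = -9700 V.

-9700 V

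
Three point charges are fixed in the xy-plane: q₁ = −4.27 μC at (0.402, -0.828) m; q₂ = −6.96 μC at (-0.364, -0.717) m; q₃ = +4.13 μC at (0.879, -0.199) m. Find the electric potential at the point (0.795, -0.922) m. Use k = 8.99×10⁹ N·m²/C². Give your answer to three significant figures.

-9.71×10⁴ V

Electric potential is a scalar, so the contributions from each charge add algebraically: V = Σ kqᵢ/rᵢ.
Distances from the field point to each charge: r₁ = 0.404 m, r₂ = 1.18 m, r₃ = 0.728 m.
V = k[(-4.27×10⁻⁶)/(0.404) + (-6.96×10⁻⁶)/(1.18) + (4.13×10⁻⁶)/(0.728)] = -9.71×10⁴ V.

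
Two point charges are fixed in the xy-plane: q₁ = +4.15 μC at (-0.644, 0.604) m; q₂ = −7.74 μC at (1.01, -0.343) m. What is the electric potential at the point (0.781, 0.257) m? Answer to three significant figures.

-8.29×10⁴ V

Electric potential is a scalar, so the contributions from each charge add algebraically: V = Σ kqᵢ/rᵢ.
Distances from the field point to each charge: r₁ = 1.47 m, r₂ = 0.642 m.
V = k[(4.15×10⁻⁶)/(1.47) + (-7.74×10⁻⁶)/(0.642)] = -8.29×10⁴ V.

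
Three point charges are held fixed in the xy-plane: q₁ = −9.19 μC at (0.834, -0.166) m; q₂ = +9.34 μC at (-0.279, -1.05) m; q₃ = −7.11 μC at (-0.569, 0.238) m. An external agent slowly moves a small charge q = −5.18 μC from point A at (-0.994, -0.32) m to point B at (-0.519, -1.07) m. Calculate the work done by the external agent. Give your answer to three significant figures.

-1.57 J

For quasistatic motion the external work equals the change in potential energy: W_ext = qΔV = q(V_B − V_A).
At A: distances to the source charges are 1.83 m, 1.02 m, 0.701 m; V_A = Σ kqᵢ/rᵢ = -5.40×10⁴ V.
At B: distances to the source charges are 1.63 m, 0.241 m, 1.31 m; V_B = Σ kqᵢ/rᵢ = 2.49×10⁵ V.
ΔV = V_B − V_A = 3.03×10⁵ V.
W_ext = qΔV = (-5.18×10⁻⁶ C)(3.03×10⁵ V) = -1.57 J.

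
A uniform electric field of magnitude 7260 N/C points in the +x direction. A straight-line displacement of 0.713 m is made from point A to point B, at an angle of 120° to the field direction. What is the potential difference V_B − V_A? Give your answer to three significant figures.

Only the component of displacement along E changes the potential: ΔV = −E·d·cosθ.
ΔV = −(7260 V/m)(0.713 m)cos120° = 2590 V.

2590 V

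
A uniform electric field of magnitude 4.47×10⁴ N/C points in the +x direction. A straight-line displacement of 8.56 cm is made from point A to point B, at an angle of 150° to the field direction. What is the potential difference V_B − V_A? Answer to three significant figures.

Only the component of displacement along E changes the potential: ΔV = −E·d·cosθ.
ΔV = −(4.47×10⁴ V/m)(0.0856 m)cos150° = 3310 V.

3310 V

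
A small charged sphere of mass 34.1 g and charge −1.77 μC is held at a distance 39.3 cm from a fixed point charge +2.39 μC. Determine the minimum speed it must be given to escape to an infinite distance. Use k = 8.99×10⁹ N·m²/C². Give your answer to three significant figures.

2.38 m/s

To just escape, total mechanical energy must reach zero at infinity: ½mv²_min + U = 0, so ½mv²_min = −U = |kQq|/r.
|U| = |kQq|/r = (8.99×10⁹ N·m²/C²)(2.39×10⁻⁶)(1.77×10⁻⁶)/(0.393) = 0.0968 J.
v_min = √(2|U|/m) = √(2·0.0968/0.0341) = 2.38 m/s.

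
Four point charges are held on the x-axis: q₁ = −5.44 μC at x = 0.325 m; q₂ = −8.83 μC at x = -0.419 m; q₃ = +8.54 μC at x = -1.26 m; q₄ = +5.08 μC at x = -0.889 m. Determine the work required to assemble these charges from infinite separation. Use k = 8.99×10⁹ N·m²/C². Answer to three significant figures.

The work to assemble the configuration equals its total potential energy, U = Σ kqᵢqⱼ/rᵢⱼ over all pairs.
Pair separations: r₁₂ = 0.744 m, r₁₃ = 1.58 m, r₁₄ = 1.21 m, r₂₃ = 0.841 m, r₂₄ = 0.470 m, r₃₄ = 0.371 m.
Summing all 6 pair terms gives U = -0.501 J.

-0.501 J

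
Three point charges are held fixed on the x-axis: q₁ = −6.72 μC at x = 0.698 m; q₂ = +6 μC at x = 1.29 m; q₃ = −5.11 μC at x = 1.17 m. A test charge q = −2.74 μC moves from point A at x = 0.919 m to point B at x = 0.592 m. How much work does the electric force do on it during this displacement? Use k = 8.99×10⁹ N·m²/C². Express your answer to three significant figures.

-0.716 J

The work done by the electric force is W_field = −ΔU = −q(V_B − V_A) = q(V_A − V_B).
At A: distances to the source charges are 0.221 m, 0.371 m, 0.251 m; V_A = Σ kqᵢ/rᵢ = -3.11×10⁵ V.
At B: distances to the source charges are 0.106 m, 0.698 m, 0.578 m; V_B = Σ kqᵢ/rᵢ = -5.72×10⁵ V.
ΔV = V_B − V_A = -2.61×10⁵ V.
W_field = −qΔV = −(-2.74×10⁻⁶ C)(-2.61×10⁵ V) = -0.716 J.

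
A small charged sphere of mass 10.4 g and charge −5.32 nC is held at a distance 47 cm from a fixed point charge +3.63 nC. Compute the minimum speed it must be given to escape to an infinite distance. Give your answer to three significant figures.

To just escape, total mechanical energy must reach zero at infinity: ½mv²_min + U = 0, so ½mv²_min = −U = |kQq|/r.
|U| = |kQq|/r = (8.99×10⁹ N·m²/C²)(3.63×10⁻⁹)(5.32×10⁻⁹)/(0.470) = 3.69×10⁻⁷ J.
v_min = √(2|U|/m) = √(2·3.69×10⁻⁷/0.0104) = 8.43×10⁻³ m/s.

8.43×10⁻³ m/s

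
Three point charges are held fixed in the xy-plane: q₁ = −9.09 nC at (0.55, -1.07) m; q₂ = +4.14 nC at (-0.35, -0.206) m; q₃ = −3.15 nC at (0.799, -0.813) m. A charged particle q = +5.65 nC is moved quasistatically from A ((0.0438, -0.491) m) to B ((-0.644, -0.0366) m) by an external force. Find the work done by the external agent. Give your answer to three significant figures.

5.92×10⁻⁷ J

For quasistatic motion the external work equals the change in potential energy: W_ext = qΔV = q(V_B − V_A).
At A: distances to the source charges are 0.769 m, 0.486 m, 0.821 m; V_A = Σ kqᵢ/rᵢ = -64.2 V.
At B: distances to the source charges are 1.58 m, 0.339 m, 1.64 m; V_B = Σ kqᵢ/rᵢ = 40.7 V.
ΔV = V_B − V_A = 105 V.
W_ext = qΔV = (5.65×10⁻⁹ C)(105 V) = 5.92×10⁻⁷ J.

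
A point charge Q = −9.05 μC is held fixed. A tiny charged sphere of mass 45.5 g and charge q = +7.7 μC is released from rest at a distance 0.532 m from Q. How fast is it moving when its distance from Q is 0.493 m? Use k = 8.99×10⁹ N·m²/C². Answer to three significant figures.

Only the electrostatic force acts, so mechanical energy is conserved: ½mv² = U₁ − U₂ = kQq(1/r₁ − 1/r₂).
U₁ − U₂ = (8.99×10⁹ N·m²/C²)(-9.05×10⁻⁶ C)(7.70×10⁻⁶ C)(1/0.532 − 1/0.493) = 0.0932 J.
v = √(2·0.0932/0.0455) = 2.02 m/s.

2.02 m/s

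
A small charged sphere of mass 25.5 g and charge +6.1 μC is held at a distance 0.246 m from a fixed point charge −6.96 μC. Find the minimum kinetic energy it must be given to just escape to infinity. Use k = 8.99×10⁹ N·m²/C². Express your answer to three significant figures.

To just escape, total mechanical energy must reach zero at infinity: ½mv²_min + U = 0, so ½mv²_min = −U = |kQq|/r.
|U| = |kQq|/r = (8.99×10⁹ N·m²/C²)(6.96×10⁻⁶)(6.10×10⁻⁶)/(0.246) = 1.55 J.

1.55 J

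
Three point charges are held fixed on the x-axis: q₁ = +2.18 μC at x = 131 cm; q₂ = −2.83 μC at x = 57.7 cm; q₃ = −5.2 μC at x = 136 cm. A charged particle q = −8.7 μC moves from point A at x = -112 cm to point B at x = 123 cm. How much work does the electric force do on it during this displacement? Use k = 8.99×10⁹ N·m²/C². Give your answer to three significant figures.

-1.11 J

The work done by the electric force is W_field = −ΔU = −q(V_B − V_A) = q(V_A − V_B).
At A: distances to the source charges are 2.43 m, 1.70 m, 2.48 m; V_A = Σ kqᵢ/rᵢ = -2.58×10⁴ V.
At B: distances to the source charges are 0.0800 m, 0.653 m, 0.130 m; V_B = Σ kqᵢ/rᵢ = -1.54×10⁵ V.
ΔV = V_B − V_A = -1.28×10⁵ V.
W_field = −qΔV = −(-8.70×10⁻⁶ C)(-1.28×10⁵ V) = -1.11 J.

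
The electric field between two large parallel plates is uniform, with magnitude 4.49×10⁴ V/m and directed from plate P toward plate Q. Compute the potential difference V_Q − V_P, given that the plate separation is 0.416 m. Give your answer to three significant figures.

In a uniform field, potential decreases in the direction of E: ΔV = −E·d for a displacement d parallel to E.
Going from P to Q is a displacement of 0.416 m along the field, so V_Q − V_P = −Ed = -1.87×10⁴ V.

-1.87×10⁴ V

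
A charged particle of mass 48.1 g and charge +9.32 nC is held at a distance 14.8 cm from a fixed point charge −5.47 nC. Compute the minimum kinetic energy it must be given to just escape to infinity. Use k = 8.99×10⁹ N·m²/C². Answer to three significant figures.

3.10×10⁻⁶ J

To just escape, total mechanical energy must reach zero at infinity: ½mv²_min + U = 0, so ½mv²_min = −U = |kQq|/r.
|U| = |kQq|/r = (8.99×10⁹ N·m²/C²)(5.47×10⁻⁹)(9.32×10⁻⁹)/(0.148) = 3.10×10⁻⁶ J.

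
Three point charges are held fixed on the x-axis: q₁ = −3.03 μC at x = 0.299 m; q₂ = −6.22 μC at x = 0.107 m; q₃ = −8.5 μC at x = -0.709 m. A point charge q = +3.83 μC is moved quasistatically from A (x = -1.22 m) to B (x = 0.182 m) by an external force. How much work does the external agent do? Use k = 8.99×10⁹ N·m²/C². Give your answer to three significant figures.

-3.27 J

For quasistatic motion the external work equals the change in potential energy: W_ext = qΔV = q(V_B − V_A).
At A: distances to the source charges are 1.52 m, 1.33 m, 0.511 m; V_A = Σ kqᵢ/rᵢ = -2.10×10⁵ V.
At B: distances to the source charges are 0.117 m, 0.0750 m, 0.891 m; V_B = Σ kqᵢ/rᵢ = -1.06×10⁶ V.
ΔV = V_B − V_A = -8.55×10⁵ V.
W_ext = qΔV = (3.83×10⁻⁶ C)(-8.55×10⁵ V) = -3.27 J.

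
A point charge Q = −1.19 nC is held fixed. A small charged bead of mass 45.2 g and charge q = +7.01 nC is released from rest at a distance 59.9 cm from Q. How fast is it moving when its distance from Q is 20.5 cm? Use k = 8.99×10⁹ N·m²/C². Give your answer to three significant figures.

Only the electrostatic force acts, so mechanical energy is conserved: ½mv² = U₁ − U₂ = kQq(1/r₁ − 1/r₂).
U₁ − U₂ = (8.99×10⁹ N·m²/C²)(-1.19×10⁻⁹ C)(7.01×10⁻⁹ C)(1/0.599 − 1/0.205) = 2.41×10⁻⁷ J.
v = √(2·2.41×10⁻⁷/0.0452) = 3.26×10⁻³ m/s.

3.26×10⁻³ m/s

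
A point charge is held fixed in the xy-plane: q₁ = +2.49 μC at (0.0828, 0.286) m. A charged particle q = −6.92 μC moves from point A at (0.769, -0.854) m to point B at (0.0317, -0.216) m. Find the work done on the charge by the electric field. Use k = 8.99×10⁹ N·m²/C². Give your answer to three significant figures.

The work done by the electric force is W_field = −ΔU = −q(V_B − V_A) = q(V_A − V_B).
At A: distance to the source charge is 1.33 m; V_A = kq₁/r = 1.68×10⁴ V.
At B: distance to the source charge is 0.505 m; V_B = kq₁/r = 4.44×10⁴ V.
ΔV = V_B − V_A = 2.75×10⁴ V.
W_field = −qΔV = −(-6.92×10⁻⁶ C)(2.75×10⁴ V) = 0.191 J.

0.191 J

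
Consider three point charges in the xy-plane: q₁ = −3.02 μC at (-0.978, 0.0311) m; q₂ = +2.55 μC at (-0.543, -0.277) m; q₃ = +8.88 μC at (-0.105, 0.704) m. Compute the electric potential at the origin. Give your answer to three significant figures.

1.22×10⁵ V

Electric potential is a scalar, so the contributions from each charge add algebraically: V = Σ kqᵢ/rᵢ.
Distances from the field point to each charge: r₁ = 0.978 m, r₂ = 0.610 m, r₃ = 0.712 m.
V = k[(-3.02×10⁻⁶)/(0.978) + (2.55×10⁻⁶)/(0.610) + (8.88×10⁻⁶)/(0.712)] = 1.22×10⁵ V.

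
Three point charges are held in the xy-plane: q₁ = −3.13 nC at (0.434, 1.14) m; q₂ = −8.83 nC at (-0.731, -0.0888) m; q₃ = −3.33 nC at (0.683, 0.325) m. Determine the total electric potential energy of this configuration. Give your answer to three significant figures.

4.36×10⁻⁷ J

The assembly work is the sum of pairwise potential energies, U = Σ_{i<j} kqᵢqⱼ/rᵢⱼ.
Pair separations: r₁₂ = 1.69 m, r₁₃ = 0.852 m, r₂₃ = 1.47 m.
U = (1.47×10⁻⁷) + (1.10×10⁻⁷) + (1.79×10⁻⁷) = 4.36×10⁻⁷ J.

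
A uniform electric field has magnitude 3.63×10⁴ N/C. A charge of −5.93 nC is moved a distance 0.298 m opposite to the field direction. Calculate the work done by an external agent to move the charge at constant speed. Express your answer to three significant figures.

-6.41×10⁻⁵ J

The potential change for a displacement 0.298 m opposite to the field direction is ΔV = +Ed = 1.08×10⁴ V.
W_ext = qΔV = -6.41×10⁻⁵ J.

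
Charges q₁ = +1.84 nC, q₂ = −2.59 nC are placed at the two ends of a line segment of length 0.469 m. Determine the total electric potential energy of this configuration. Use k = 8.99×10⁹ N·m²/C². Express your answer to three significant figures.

The assembly work is the sum of pairwise potential energies, U = Σ_{i<j} kqᵢqⱼ/rᵢⱼ.
The separation is r = 0.469 m.
U = (-9.13×10⁻⁸) = -9.13×10⁻⁸ J.

-9.13×10⁻⁸ J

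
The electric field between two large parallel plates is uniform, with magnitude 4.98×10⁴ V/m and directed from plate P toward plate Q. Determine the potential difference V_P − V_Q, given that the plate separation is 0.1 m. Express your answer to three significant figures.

In a uniform field, potential decreases in the direction of E: ΔV = −E·d for a displacement d parallel to E.
Going from Q to P is a displacement of 0.1 m opposite to the field, so V_P − V_Q = +Ed = 4980 V.

4980 V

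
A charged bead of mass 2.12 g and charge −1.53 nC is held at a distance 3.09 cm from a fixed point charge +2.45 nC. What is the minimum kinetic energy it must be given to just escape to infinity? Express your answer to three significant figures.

To just escape, total mechanical energy must reach zero at infinity: ½mv²_min + U = 0, so ½mv²_min = −U = |kQq|/r.
|U| = |kQq|/r = (8.99×10⁹ N·m²/C²)(2.45×10⁻⁹)(1.53×10⁻⁹)/(0.0309) = 1.09×10⁻⁶ J.

1.09×10⁻⁶ J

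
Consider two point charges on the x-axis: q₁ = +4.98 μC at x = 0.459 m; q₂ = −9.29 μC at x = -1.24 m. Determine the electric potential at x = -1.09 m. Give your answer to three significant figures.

-5.28×10⁵ V

Electric potential is a scalar, so the contributions from each charge add algebraically: V = Σ kqᵢ/rᵢ.
Distances from the field point to each charge: r₁ = 1.55 m, r₂ = 0.150 m.
V = k[(4.98×10⁻⁶)/(1.55) + (-9.29×10⁻⁶)/(0.150)] = -5.28×10⁵ V.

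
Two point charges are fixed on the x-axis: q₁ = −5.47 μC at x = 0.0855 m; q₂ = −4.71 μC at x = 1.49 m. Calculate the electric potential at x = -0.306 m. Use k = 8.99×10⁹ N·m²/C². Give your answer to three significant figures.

-1.49×10⁵ V

Electric potential is a scalar, so the contributions from each charge add algebraically: V = Σ kqᵢ/rᵢ.
Distances from the field point to each charge: r₁ = 0.392 m, r₂ = 1.80 m.
V = k[(-5.47×10⁻⁶)/(0.392) + (-4.71×10⁻⁶)/(1.80)] = -1.49×10⁵ V.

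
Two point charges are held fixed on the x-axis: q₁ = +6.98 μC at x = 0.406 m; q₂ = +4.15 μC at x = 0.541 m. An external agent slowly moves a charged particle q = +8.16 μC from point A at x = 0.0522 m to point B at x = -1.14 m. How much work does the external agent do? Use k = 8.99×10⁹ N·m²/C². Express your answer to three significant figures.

For quasistatic motion the external work equals the change in potential energy: W_ext = qΔV = q(V_B − V_A).
At A: distances to the source charges are 0.354 m, 0.489 m; V_A = Σ kqᵢ/rᵢ = 2.54×10⁵ V.
At B: distances to the source charges are 1.55 m, 1.68 m; V_B = Σ kqᵢ/rᵢ = 6.28×10⁴ V.
ΔV = V_B − V_A = -1.91×10⁵ V.
W_ext = qΔV = (8.16×10⁻⁶ C)(-1.91×10⁵ V) = -1.56 J.

-1.56 J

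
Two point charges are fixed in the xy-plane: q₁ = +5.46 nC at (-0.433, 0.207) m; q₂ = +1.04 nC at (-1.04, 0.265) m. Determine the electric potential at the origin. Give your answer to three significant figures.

Electric potential is a scalar, so the contributions from each charge add algebraically: V = Σ kqᵢ/rᵢ.
Distances from the field point to each charge: r₁ = 0.480 m, r₂ = 1.07 m.
V = k[(5.46×10⁻⁹)/(0.480) + (1.04×10⁻⁹)/(1.07)] = 111 V.

111 V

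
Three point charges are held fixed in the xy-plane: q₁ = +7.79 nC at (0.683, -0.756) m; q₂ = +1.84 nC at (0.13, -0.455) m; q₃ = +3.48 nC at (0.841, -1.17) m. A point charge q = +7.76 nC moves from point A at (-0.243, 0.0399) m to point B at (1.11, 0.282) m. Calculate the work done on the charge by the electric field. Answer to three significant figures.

4.84×10⁻⁸ J

The work done by the electric force is W_field = −ΔU = −q(V_B − V_A) = q(V_A − V_B).
At A: distances to the source charges are 1.22 m, 0.620 m, 1.62 m; V_A = Σ kqᵢ/rᵢ = 103 V.
At B: distances to the source charges are 1.12 m, 1.23 m, 1.48 m; V_B = Σ kqᵢ/rᵢ = 97.1 V.
ΔV = V_B − V_A = -6.23 V.
W_field = −qΔV = −(7.76×10⁻⁹ C)(-6.23 V) = 4.84×10⁻⁸ J.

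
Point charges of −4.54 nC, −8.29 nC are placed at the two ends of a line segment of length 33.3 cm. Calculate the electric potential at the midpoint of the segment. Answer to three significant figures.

-693 V

The total potential is the scalar sum of each charge's contribution, V = Σ kqᵢ/rᵢ.
Each charge is 0.166 m from the midpoint.
V = k[(-4.54×10⁻⁹)/(0.166) + (-8.29×10⁻⁹)/(0.166)] = -693 V.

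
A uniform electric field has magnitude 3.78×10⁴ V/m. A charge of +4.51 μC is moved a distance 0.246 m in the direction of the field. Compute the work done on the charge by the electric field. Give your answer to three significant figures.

The potential change for a displacement 0.246 m in the direction of the field is ΔV = −Ed = -9300 V.
W_field = −qΔV = 0.0419 J.

0.0419 J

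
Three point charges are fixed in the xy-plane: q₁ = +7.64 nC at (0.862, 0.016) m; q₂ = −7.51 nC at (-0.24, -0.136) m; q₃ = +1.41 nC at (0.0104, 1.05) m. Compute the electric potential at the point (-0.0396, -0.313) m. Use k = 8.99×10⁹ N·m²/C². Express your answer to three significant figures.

-172 V

Electric potential is a scalar, so the contributions from each charge add algebraically: V = Σ kqᵢ/rᵢ.
Distances from the field point to each charge: r₁ = 0.960 m, r₂ = 0.267 m, r₃ = 1.36 m.
V = k[(7.64×10⁻⁹)/(0.960) + (-7.51×10⁻⁹)/(0.267) + (1.41×10⁻⁹)/(1.36)] = -172 V.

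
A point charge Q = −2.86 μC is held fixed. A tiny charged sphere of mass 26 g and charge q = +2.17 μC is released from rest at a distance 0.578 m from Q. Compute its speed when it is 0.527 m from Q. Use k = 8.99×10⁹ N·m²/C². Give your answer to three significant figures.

Only the electrostatic force acts, so mechanical energy is conserved: ½mv² = U₁ − U₂ = kQq(1/r₁ − 1/r₂).
U₁ − U₂ = (8.99×10⁹ N·m²/C²)(-2.86×10⁻⁶ C)(2.17×10⁻⁶ C)(1/0.578 − 1/0.527) = 9.34×10⁻³ J.
v = √(2·9.34×10⁻³/0.0260) = 0.848 m/s.

0.848 m/s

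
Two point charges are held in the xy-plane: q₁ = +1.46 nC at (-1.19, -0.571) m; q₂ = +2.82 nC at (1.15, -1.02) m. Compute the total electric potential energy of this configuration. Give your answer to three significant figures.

The work to assemble the configuration equals its total potential energy, U = Σ kqᵢqⱼ/rᵢⱼ over all pairs.
Pair separations: r₁₂ = 2.38 m.
U = (1.55×10⁻⁸) = 1.55×10⁻⁸ J.

1.55×10⁻⁸ J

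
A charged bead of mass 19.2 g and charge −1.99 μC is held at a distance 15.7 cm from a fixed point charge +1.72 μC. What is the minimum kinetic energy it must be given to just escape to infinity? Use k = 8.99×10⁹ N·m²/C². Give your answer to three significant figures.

To just escape, total mechanical energy must reach zero at infinity: ½mv²_min + U = 0, so ½mv²_min = −U = |kQq|/r.
|U| = |kQq|/r = (8.99×10⁹ N·m²/C²)(1.72×10⁻⁶)(1.99×10⁻⁶)/(0.157) = 0.196 J.

0.196 J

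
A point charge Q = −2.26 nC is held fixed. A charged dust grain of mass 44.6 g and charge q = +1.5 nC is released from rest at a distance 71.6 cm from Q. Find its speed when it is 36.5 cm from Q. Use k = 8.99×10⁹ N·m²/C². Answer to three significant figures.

Only the electrostatic force acts, so mechanical energy is conserved: ½mv² = U₁ − U₂ = kQq(1/r₁ − 1/r₂).
U₁ − U₂ = (8.99×10⁹ N·m²/C²)(-2.26×10⁻⁹ C)(1.50×10⁻⁹ C)(1/0.716 − 1/0.365) = 4.09×10⁻⁸ J.
v = √(2·4.09×10⁻⁸/0.0446) = 1.35×10⁻³ m/s.

1.35×10⁻³ m/s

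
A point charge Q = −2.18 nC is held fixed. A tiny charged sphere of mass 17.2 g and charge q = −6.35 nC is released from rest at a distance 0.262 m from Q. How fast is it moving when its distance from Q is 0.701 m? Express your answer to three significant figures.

5.88×10⁻³ m/s

Only the electrostatic force acts, so mechanical energy is conserved: ½mv² = U₁ − U₂ = kQq(1/r₁ − 1/r₂).
U₁ − U₂ = (8.99×10⁹ N·m²/C²)(-2.18×10⁻⁹ C)(-6.35×10⁻⁹ C)(1/0.262 − 1/0.701) = 2.97×10⁻⁷ J.
v = √(2·2.97×10⁻⁷/0.0172) = 5.88×10⁻³ m/s.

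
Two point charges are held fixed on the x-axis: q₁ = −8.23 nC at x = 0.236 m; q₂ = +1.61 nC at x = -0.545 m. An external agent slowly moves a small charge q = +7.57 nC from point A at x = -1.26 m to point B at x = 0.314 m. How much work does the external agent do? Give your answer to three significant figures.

For quasistatic motion the external work equals the change in potential energy: W_ext = qΔV = q(V_B − V_A).
At A: distances to the source charges are 1.50 m, 0.715 m; V_A = Σ kqᵢ/rᵢ = -29.2 V.
At B: distances to the source charges are 0.0780 m, 0.859 m; V_B = Σ kqᵢ/rᵢ = -932 V.
ΔV = V_B − V_A = -902 V.
W_ext = qΔV = (7.57×10⁻⁹ C)(-902 V) = -6.83×10⁻⁶ J.

-6.83×10⁻⁶ J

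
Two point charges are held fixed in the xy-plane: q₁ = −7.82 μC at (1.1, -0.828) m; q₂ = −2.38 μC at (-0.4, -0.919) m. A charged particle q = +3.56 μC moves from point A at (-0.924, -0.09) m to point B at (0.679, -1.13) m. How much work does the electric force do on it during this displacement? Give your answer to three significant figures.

0.358 J

The work done by the electric force is W_field = −ΔU = −q(V_B − V_A) = q(V_A − V_B).
At A: distances to the source charges are 2.15 m, 0.981 m; V_A = Σ kqᵢ/rᵢ = -5.44×10⁴ V.
At B: distances to the source charges are 0.518 m, 1.10 m; V_B = Σ kqᵢ/rᵢ = -1.55×10⁵ V.
ΔV = V_B − V_A = -1.01×10⁵ V.
W_field = −qΔV = −(3.56×10⁻⁶ C)(-1.01×10⁵ V) = 0.358 J.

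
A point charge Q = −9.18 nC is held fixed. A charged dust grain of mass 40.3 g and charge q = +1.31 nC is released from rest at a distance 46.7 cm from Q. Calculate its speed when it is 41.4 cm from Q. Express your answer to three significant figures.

1.21×10⁻³ m/s

Only the electrostatic force acts, so mechanical energy is conserved: ½mv² = U₁ − U₂ = kQq(1/r₁ − 1/r₂).
U₁ − U₂ = (8.99×10⁹ N·m²/C²)(-9.18×10⁻⁹ C)(1.31×10⁻⁹ C)(1/0.467 − 1/0.414) = 2.96×10⁻⁸ J.
v = √(2·2.96×10⁻⁸/0.0403) = 1.21×10⁻³ m/s.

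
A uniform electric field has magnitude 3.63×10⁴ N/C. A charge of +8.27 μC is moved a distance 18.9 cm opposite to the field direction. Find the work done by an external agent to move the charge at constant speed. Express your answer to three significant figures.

The potential change for a displacement 18.9 cm opposite to the field direction is ΔV = +Ed = 6860 V.
W_ext = qΔV = 0.0567 J.

0.0567 J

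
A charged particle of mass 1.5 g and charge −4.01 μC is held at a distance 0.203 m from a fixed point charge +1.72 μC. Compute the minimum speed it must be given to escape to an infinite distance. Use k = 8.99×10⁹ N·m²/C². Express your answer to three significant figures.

20.2 m/s

To just escape, total mechanical energy must reach zero at infinity: ½mv²_min + U = 0, so ½mv²_min = −U = |kQq|/r.
|U| = |kQq|/r = (8.99×10⁹ N·m²/C²)(1.72×10⁻⁶)(4.01×10⁻⁶)/(0.203) = 0.305 J.
v_min = √(2|U|/m) = √(2·0.305/1.50×10⁻³) = 20.2 m/s.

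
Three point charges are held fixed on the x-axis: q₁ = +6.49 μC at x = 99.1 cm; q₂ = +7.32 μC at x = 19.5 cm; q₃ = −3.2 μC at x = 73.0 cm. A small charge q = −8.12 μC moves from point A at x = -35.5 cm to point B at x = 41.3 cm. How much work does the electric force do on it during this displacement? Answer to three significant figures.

1.43 J

The work done by the electric force is W_field = −ΔU = −q(V_B − V_A) = q(V_A − V_B).
At A: distances to the source charges are 1.35 m, 0.550 m, 1.08 m; V_A = Σ kqᵢ/rᵢ = 1.36×10⁵ V.
At B: distances to the source charges are 0.578 m, 0.218 m, 0.317 m; V_B = Σ kqᵢ/rᵢ = 3.12×10⁵ V.
ΔV = V_B − V_A = 1.76×10⁵ V.
W_field = −qΔV = −(-8.12×10⁻⁶ C)(1.76×10⁵ V) = 1.43 J.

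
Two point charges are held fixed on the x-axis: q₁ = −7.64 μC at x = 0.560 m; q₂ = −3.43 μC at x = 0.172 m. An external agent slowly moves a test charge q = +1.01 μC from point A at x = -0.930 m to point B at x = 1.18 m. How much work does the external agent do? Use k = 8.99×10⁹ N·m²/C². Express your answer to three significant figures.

-0.0680 J

For quasistatic motion the external work equals the change in potential energy: W_ext = qΔV = q(V_B − V_A).
At A: distances to the source charges are 1.49 m, 1.10 m; V_A = Σ kqᵢ/rᵢ = -7.41×10⁴ V.
At B: distances to the source charges are 0.620 m, 1.01 m; V_B = Σ kqᵢ/rᵢ = -1.41×10⁵ V.
ΔV = V_B − V_A = -6.73×10⁴ V.
W_ext = qΔV = (1.01×10⁻⁶ C)(-6.73×10⁴ V) = -0.0680 J.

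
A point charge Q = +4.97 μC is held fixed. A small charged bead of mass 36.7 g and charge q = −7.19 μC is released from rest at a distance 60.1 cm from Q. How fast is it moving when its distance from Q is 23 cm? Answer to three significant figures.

6.85 m/s

Only the electrostatic force acts, so mechanical energy is conserved: ½mv² = U₁ − U₂ = kQq(1/r₁ − 1/r₂).
U₁ − U₂ = (8.99×10⁹ N·m²/C²)(4.97×10⁻⁶ C)(-7.19×10⁻⁶ C)(1/0.601 − 1/0.230) = 0.862 J.
v = √(2·0.862/0.0367) = 6.85 m/s.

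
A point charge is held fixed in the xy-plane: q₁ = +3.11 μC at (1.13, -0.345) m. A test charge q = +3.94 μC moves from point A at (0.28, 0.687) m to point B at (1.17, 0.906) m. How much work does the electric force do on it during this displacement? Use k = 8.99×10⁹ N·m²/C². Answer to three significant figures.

-5.62×10⁻³ J

The work done by the electric force is W_field = −ΔU = −q(V_B − V_A) = q(V_A − V_B).
At A: distance to the source charge is 1.34 m; V_A = kq₁/r = 2.09×10⁴ V.
At B: distance to the source charge is 1.25 m; V_B = kq₁/r = 2.23×10⁴ V.
ΔV = V_B − V_A = 1430 V.
W_field = −qΔV = −(3.94×10⁻⁶ C)(1430 V) = -5.62×10⁻³ J.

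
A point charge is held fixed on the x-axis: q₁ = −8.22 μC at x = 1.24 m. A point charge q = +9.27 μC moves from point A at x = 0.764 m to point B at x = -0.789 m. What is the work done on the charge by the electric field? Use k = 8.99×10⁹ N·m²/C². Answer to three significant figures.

-1.10 J

The work done by the electric force is W_field = −ΔU = −q(V_B − V_A) = q(V_A − V_B).
At A: distance to the source charge is 0.476 m; V_A = kq₁/r = -1.55×10⁵ V.
At B: distance to the source charge is 2.03 m; V_B = kq₁/r = -3.64×10⁴ V.
ΔV = V_B − V_A = 1.19×10⁵ V.
W_field = −qΔV = −(9.27×10⁻⁶ C)(1.19×10⁵ V) = -1.10 J.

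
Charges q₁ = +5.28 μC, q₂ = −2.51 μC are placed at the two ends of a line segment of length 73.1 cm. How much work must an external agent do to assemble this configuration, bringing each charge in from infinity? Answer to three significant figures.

-0.163 J

The assembly work is the sum of pairwise potential energies, U = Σ_{i<j} kqᵢqⱼ/rᵢⱼ.
The separation is r = 0.731 m.
U = (-0.163) = -0.163 J.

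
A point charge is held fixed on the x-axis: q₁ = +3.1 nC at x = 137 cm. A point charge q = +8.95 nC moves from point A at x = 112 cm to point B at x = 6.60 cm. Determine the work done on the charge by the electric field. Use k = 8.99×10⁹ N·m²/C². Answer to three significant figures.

8.06×10⁻⁷ J

The work done by the electric force is W_field = −ΔU = −q(V_B − V_A) = q(V_A − V_B).
At A: distance to the source charge is 0.250 m; V_A = kq₁/r = 111 V.
At B: distance to the source charge is 1.30 m; V_B = kq₁/r = 21.4 V.
ΔV = V_B − V_A = -90.1 V.
W_field = −qΔV = −(8.95×10⁻⁹ C)(-90.1 V) = 8.06×10⁻⁷ J.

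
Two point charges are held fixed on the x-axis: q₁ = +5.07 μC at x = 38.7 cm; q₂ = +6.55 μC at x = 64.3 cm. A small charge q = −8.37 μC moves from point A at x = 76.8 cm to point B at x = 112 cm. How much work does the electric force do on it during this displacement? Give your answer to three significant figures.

-3.39 J

The work done by the electric force is W_field = −ΔU = −q(V_B − V_A) = q(V_A − V_B).
At A: distances to the source charges are 0.381 m, 0.125 m; V_A = Σ kqᵢ/rᵢ = 5.91×10⁵ V.
At B: distances to the source charges are 0.733 m, 0.477 m; V_B = Σ kqᵢ/rᵢ = 1.86×10⁵ V.
ΔV = V_B − V_A = -4.05×10⁵ V.
W_field = −qΔV = −(-8.37×10⁻⁶ C)(-4.05×10⁵ V) = -3.39 J.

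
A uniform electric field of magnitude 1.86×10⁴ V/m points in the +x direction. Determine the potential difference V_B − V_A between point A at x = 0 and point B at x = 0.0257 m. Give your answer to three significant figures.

-478 V

In a uniform field, potential decreases in the direction of E: V_B − V_A = −E·Δx.
V_B − V_A = −(1.86×10⁴ V/m)(0.0257 m) = -478 V.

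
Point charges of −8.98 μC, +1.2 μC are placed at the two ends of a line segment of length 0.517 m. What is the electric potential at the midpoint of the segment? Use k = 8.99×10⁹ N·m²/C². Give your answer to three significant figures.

-2.71×10⁵ V

The total potential is the scalar sum of each charge's contribution, V = Σ kqᵢ/rᵢ.
Each charge is 0.259 m from the midpoint.
V = k[(-8.98×10⁻⁶)/(0.259) + (1.20×10⁻⁶)/(0.259)] = -2.71×10⁵ V.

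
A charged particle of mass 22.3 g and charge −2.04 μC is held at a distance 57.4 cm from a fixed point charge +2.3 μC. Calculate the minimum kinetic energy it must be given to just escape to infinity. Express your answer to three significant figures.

To just escape, total mechanical energy must reach zero at infinity: ½mv²_min + U = 0, so ½mv²_min = −U = |kQq|/r.
|U| = |kQq|/r = (8.99×10⁹ N·m²/C²)(2.30×10⁻⁶)(2.04×10⁻⁶)/(0.574) = 0.0735 J.

0.0735 J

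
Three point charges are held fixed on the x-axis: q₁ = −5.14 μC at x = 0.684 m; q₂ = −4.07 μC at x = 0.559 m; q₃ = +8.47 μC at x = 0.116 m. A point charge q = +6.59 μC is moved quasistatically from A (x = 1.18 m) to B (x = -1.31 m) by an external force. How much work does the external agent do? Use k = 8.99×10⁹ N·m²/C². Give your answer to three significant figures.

0.601 J

For quasistatic motion the external work equals the change in potential energy: W_ext = qΔV = q(V_B − V_A).
At A: distances to the source charges are 0.496 m, 0.621 m, 1.06 m; V_A = Σ kqᵢ/rᵢ = -8.05×10⁴ V.
At B: distances to the source charges are 1.99 m, 1.87 m, 1.43 m; V_B = Σ kqᵢ/rᵢ = 1.06×10⁴ V.
ΔV = V_B − V_A = 9.12×10⁴ V.
W_ext = qΔV = (6.59×10⁻⁶ C)(9.12×10⁴ V) = 0.601 J.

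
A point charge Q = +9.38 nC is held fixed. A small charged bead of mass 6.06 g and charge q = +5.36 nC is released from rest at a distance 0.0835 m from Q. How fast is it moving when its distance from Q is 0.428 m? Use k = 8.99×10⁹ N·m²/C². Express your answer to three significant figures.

Only the electrostatic force acts, so mechanical energy is conserved: ½mv² = U₁ − U₂ = kQq(1/r₁ − 1/r₂).
U₁ − U₂ = (8.99×10⁹ N·m²/C²)(9.38×10⁻⁹ C)(5.36×10⁻⁹ C)(1/0.0835 − 1/0.428) = 4.36×10⁻⁶ J.
v = √(2·4.36×10⁻⁶/6.06×10⁻³) = 0.0379 m/s.

0.0379 m/s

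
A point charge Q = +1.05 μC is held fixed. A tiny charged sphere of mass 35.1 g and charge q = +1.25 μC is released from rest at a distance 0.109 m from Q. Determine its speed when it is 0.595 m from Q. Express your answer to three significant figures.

Only the electrostatic force acts, so mechanical energy is conserved: ½mv² = U₁ − U₂ = kQq(1/r₁ − 1/r₂).
U₁ − U₂ = (8.99×10⁹ N·m²/C²)(1.05×10⁻⁶ C)(1.25×10⁻⁶ C)(1/0.109 − 1/0.595) = 0.0884 J.
v = √(2·0.0884/0.0351) = 2.24 m/s.

2.24 m/s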